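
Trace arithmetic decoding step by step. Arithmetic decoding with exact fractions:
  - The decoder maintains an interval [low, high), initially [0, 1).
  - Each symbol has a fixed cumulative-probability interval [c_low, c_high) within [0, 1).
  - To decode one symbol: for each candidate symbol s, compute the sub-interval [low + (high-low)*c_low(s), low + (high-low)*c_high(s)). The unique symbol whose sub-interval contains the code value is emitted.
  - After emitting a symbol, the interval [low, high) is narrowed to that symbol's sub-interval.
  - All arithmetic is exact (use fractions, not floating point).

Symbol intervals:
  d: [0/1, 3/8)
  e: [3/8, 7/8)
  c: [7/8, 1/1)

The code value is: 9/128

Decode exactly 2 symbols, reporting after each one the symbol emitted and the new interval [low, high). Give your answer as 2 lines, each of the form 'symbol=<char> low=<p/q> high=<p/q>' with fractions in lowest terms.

Answer: symbol=d low=0/1 high=3/8
symbol=d low=0/1 high=9/64

Derivation:
Step 1: interval [0/1, 1/1), width = 1/1 - 0/1 = 1/1
  'd': [0/1 + 1/1*0/1, 0/1 + 1/1*3/8) = [0/1, 3/8) <- contains code 9/128
  'e': [0/1 + 1/1*3/8, 0/1 + 1/1*7/8) = [3/8, 7/8)
  'c': [0/1 + 1/1*7/8, 0/1 + 1/1*1/1) = [7/8, 1/1)
  emit 'd', narrow to [0/1, 3/8)
Step 2: interval [0/1, 3/8), width = 3/8 - 0/1 = 3/8
  'd': [0/1 + 3/8*0/1, 0/1 + 3/8*3/8) = [0/1, 9/64) <- contains code 9/128
  'e': [0/1 + 3/8*3/8, 0/1 + 3/8*7/8) = [9/64, 21/64)
  'c': [0/1 + 3/8*7/8, 0/1 + 3/8*1/1) = [21/64, 3/8)
  emit 'd', narrow to [0/1, 9/64)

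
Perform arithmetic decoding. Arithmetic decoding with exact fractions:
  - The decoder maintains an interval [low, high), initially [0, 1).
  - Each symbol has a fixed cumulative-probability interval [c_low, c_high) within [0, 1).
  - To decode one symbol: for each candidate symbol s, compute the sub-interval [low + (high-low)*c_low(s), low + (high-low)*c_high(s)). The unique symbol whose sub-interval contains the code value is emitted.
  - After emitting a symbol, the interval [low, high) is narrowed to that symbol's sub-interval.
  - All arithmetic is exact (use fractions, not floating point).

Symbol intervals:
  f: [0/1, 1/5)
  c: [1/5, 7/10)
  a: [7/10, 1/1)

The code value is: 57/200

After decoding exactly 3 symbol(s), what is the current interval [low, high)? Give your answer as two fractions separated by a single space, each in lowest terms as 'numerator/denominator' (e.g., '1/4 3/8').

Step 1: interval [0/1, 1/1), width = 1/1 - 0/1 = 1/1
  'f': [0/1 + 1/1*0/1, 0/1 + 1/1*1/5) = [0/1, 1/5)
  'c': [0/1 + 1/1*1/5, 0/1 + 1/1*7/10) = [1/5, 7/10) <- contains code 57/200
  'a': [0/1 + 1/1*7/10, 0/1 + 1/1*1/1) = [7/10, 1/1)
  emit 'c', narrow to [1/5, 7/10)
Step 2: interval [1/5, 7/10), width = 7/10 - 1/5 = 1/2
  'f': [1/5 + 1/2*0/1, 1/5 + 1/2*1/5) = [1/5, 3/10) <- contains code 57/200
  'c': [1/5 + 1/2*1/5, 1/5 + 1/2*7/10) = [3/10, 11/20)
  'a': [1/5 + 1/2*7/10, 1/5 + 1/2*1/1) = [11/20, 7/10)
  emit 'f', narrow to [1/5, 3/10)
Step 3: interval [1/5, 3/10), width = 3/10 - 1/5 = 1/10
  'f': [1/5 + 1/10*0/1, 1/5 + 1/10*1/5) = [1/5, 11/50)
  'c': [1/5 + 1/10*1/5, 1/5 + 1/10*7/10) = [11/50, 27/100)
  'a': [1/5 + 1/10*7/10, 1/5 + 1/10*1/1) = [27/100, 3/10) <- contains code 57/200
  emit 'a', narrow to [27/100, 3/10)

Answer: 27/100 3/10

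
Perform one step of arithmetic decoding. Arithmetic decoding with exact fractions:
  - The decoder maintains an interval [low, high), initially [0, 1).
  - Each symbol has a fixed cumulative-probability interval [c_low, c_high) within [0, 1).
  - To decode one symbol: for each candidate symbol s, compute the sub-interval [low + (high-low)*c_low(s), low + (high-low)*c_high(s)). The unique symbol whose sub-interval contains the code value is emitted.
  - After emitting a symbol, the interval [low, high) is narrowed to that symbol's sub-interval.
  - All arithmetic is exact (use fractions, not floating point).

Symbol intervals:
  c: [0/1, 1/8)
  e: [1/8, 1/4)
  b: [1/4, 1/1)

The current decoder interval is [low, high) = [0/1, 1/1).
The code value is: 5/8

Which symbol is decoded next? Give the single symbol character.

Answer: b

Derivation:
Interval width = high − low = 1/1 − 0/1 = 1/1
Scaled code = (code − low) / width = (5/8 − 0/1) / 1/1 = 5/8
  c: [0/1, 1/8) 
  e: [1/8, 1/4) 
  b: [1/4, 1/1) ← scaled code falls here ✓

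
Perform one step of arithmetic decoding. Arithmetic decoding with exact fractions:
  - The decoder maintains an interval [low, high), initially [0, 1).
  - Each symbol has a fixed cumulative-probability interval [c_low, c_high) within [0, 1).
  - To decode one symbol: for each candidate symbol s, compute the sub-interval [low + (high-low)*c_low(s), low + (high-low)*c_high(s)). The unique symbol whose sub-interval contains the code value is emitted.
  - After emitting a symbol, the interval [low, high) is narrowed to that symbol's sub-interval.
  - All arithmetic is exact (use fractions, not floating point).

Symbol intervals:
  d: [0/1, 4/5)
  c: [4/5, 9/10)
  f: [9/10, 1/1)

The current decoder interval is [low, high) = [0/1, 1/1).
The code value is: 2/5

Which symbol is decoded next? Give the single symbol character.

Interval width = high − low = 1/1 − 0/1 = 1/1
Scaled code = (code − low) / width = (2/5 − 0/1) / 1/1 = 2/5
  d: [0/1, 4/5) ← scaled code falls here ✓
  c: [4/5, 9/10) 
  f: [9/10, 1/1) 

Answer: d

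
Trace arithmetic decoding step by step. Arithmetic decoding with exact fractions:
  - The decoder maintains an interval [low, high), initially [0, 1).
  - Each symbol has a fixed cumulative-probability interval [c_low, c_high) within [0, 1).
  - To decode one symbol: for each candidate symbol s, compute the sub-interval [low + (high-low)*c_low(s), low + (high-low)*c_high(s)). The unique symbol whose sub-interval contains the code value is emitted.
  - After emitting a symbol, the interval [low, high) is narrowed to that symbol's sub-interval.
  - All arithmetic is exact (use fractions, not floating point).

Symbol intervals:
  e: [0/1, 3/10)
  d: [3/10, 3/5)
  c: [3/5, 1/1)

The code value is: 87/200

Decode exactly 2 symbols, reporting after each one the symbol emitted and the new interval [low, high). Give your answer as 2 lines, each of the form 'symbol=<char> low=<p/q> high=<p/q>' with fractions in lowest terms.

Answer: symbol=d low=3/10 high=3/5
symbol=d low=39/100 high=12/25

Derivation:
Step 1: interval [0/1, 1/1), width = 1/1 - 0/1 = 1/1
  'e': [0/1 + 1/1*0/1, 0/1 + 1/1*3/10) = [0/1, 3/10)
  'd': [0/1 + 1/1*3/10, 0/1 + 1/1*3/5) = [3/10, 3/5) <- contains code 87/200
  'c': [0/1 + 1/1*3/5, 0/1 + 1/1*1/1) = [3/5, 1/1)
  emit 'd', narrow to [3/10, 3/5)
Step 2: interval [3/10, 3/5), width = 3/5 - 3/10 = 3/10
  'e': [3/10 + 3/10*0/1, 3/10 + 3/10*3/10) = [3/10, 39/100)
  'd': [3/10 + 3/10*3/10, 3/10 + 3/10*3/5) = [39/100, 12/25) <- contains code 87/200
  'c': [3/10 + 3/10*3/5, 3/10 + 3/10*1/1) = [12/25, 3/5)
  emit 'd', narrow to [39/100, 12/25)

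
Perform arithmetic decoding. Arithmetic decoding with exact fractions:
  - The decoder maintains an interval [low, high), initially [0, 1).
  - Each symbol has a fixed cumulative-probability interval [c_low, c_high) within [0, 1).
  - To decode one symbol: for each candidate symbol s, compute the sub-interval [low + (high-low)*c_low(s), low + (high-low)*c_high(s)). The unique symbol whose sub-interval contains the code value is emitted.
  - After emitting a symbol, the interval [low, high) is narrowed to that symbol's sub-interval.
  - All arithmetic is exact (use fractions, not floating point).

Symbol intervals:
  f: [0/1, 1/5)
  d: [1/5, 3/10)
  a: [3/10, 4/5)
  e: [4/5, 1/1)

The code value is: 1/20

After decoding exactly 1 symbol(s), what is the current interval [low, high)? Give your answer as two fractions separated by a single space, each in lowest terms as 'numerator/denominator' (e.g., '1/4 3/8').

Step 1: interval [0/1, 1/1), width = 1/1 - 0/1 = 1/1
  'f': [0/1 + 1/1*0/1, 0/1 + 1/1*1/5) = [0/1, 1/5) <- contains code 1/20
  'd': [0/1 + 1/1*1/5, 0/1 + 1/1*3/10) = [1/5, 3/10)
  'a': [0/1 + 1/1*3/10, 0/1 + 1/1*4/5) = [3/10, 4/5)
  'e': [0/1 + 1/1*4/5, 0/1 + 1/1*1/1) = [4/5, 1/1)
  emit 'f', narrow to [0/1, 1/5)

Answer: 0/1 1/5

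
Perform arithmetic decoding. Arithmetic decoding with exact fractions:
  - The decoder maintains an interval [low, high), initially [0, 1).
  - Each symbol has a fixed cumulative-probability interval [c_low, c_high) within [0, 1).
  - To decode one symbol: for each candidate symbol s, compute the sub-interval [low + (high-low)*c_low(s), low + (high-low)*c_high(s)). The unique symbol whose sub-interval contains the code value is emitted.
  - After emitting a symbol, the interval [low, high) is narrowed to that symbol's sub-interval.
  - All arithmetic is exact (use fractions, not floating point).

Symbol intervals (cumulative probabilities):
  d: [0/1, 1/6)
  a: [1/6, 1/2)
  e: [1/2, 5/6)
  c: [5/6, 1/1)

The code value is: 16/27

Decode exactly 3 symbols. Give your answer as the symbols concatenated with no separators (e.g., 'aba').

Step 1: interval [0/1, 1/1), width = 1/1 - 0/1 = 1/1
  'd': [0/1 + 1/1*0/1, 0/1 + 1/1*1/6) = [0/1, 1/6)
  'a': [0/1 + 1/1*1/6, 0/1 + 1/1*1/2) = [1/6, 1/2)
  'e': [0/1 + 1/1*1/2, 0/1 + 1/1*5/6) = [1/2, 5/6) <- contains code 16/27
  'c': [0/1 + 1/1*5/6, 0/1 + 1/1*1/1) = [5/6, 1/1)
  emit 'e', narrow to [1/2, 5/6)
Step 2: interval [1/2, 5/6), width = 5/6 - 1/2 = 1/3
  'd': [1/2 + 1/3*0/1, 1/2 + 1/3*1/6) = [1/2, 5/9)
  'a': [1/2 + 1/3*1/6, 1/2 + 1/3*1/2) = [5/9, 2/3) <- contains code 16/27
  'e': [1/2 + 1/3*1/2, 1/2 + 1/3*5/6) = [2/3, 7/9)
  'c': [1/2 + 1/3*5/6, 1/2 + 1/3*1/1) = [7/9, 5/6)
  emit 'a', narrow to [5/9, 2/3)
Step 3: interval [5/9, 2/3), width = 2/3 - 5/9 = 1/9
  'd': [5/9 + 1/9*0/1, 5/9 + 1/9*1/6) = [5/9, 31/54)
  'a': [5/9 + 1/9*1/6, 5/9 + 1/9*1/2) = [31/54, 11/18) <- contains code 16/27
  'e': [5/9 + 1/9*1/2, 5/9 + 1/9*5/6) = [11/18, 35/54)
  'c': [5/9 + 1/9*5/6, 5/9 + 1/9*1/1) = [35/54, 2/3)
  emit 'a', narrow to [31/54, 11/18)

Answer: eaa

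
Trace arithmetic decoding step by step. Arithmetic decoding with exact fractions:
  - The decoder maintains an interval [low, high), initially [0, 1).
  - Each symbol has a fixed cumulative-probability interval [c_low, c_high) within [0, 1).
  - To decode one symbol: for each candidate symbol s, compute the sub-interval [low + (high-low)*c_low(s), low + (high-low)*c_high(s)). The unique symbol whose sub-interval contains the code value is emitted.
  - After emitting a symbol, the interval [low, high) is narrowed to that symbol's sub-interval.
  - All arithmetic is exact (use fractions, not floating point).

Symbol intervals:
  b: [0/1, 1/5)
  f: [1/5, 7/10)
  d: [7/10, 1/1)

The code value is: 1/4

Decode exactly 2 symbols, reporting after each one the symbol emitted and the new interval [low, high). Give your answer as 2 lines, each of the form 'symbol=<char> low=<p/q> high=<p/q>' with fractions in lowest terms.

Step 1: interval [0/1, 1/1), width = 1/1 - 0/1 = 1/1
  'b': [0/1 + 1/1*0/1, 0/1 + 1/1*1/5) = [0/1, 1/5)
  'f': [0/1 + 1/1*1/5, 0/1 + 1/1*7/10) = [1/5, 7/10) <- contains code 1/4
  'd': [0/1 + 1/1*7/10, 0/1 + 1/1*1/1) = [7/10, 1/1)
  emit 'f', narrow to [1/5, 7/10)
Step 2: interval [1/5, 7/10), width = 7/10 - 1/5 = 1/2
  'b': [1/5 + 1/2*0/1, 1/5 + 1/2*1/5) = [1/5, 3/10) <- contains code 1/4
  'f': [1/5 + 1/2*1/5, 1/5 + 1/2*7/10) = [3/10, 11/20)
  'd': [1/5 + 1/2*7/10, 1/5 + 1/2*1/1) = [11/20, 7/10)
  emit 'b', narrow to [1/5, 3/10)

Answer: symbol=f low=1/5 high=7/10
symbol=b low=1/5 high=3/10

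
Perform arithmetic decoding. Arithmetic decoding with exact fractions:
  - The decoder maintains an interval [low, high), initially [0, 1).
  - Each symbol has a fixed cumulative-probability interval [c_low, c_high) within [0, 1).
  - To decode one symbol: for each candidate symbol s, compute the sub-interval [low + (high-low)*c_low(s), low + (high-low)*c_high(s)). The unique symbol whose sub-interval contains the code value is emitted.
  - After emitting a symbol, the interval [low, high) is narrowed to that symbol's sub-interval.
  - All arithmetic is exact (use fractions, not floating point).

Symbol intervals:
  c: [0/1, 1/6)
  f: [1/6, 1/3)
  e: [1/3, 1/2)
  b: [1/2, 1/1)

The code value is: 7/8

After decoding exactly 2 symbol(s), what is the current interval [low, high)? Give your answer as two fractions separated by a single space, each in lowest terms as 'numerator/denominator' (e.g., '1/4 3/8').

Step 1: interval [0/1, 1/1), width = 1/1 - 0/1 = 1/1
  'c': [0/1 + 1/1*0/1, 0/1 + 1/1*1/6) = [0/1, 1/6)
  'f': [0/1 + 1/1*1/6, 0/1 + 1/1*1/3) = [1/6, 1/3)
  'e': [0/1 + 1/1*1/3, 0/1 + 1/1*1/2) = [1/3, 1/2)
  'b': [0/1 + 1/1*1/2, 0/1 + 1/1*1/1) = [1/2, 1/1) <- contains code 7/8
  emit 'b', narrow to [1/2, 1/1)
Step 2: interval [1/2, 1/1), width = 1/1 - 1/2 = 1/2
  'c': [1/2 + 1/2*0/1, 1/2 + 1/2*1/6) = [1/2, 7/12)
  'f': [1/2 + 1/2*1/6, 1/2 + 1/2*1/3) = [7/12, 2/3)
  'e': [1/2 + 1/2*1/3, 1/2 + 1/2*1/2) = [2/3, 3/4)
  'b': [1/2 + 1/2*1/2, 1/2 + 1/2*1/1) = [3/4, 1/1) <- contains code 7/8
  emit 'b', narrow to [3/4, 1/1)

Answer: 3/4 1/1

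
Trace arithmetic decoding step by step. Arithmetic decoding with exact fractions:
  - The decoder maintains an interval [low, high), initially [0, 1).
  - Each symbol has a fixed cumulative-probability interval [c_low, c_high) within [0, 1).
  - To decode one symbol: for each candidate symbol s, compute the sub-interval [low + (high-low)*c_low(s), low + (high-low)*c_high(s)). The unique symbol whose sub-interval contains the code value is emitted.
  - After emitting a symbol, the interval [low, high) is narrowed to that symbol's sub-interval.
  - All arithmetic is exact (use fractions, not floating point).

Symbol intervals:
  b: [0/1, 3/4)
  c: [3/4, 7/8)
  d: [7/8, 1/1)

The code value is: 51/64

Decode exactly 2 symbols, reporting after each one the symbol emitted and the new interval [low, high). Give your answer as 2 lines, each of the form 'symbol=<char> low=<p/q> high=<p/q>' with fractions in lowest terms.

Step 1: interval [0/1, 1/1), width = 1/1 - 0/1 = 1/1
  'b': [0/1 + 1/1*0/1, 0/1 + 1/1*3/4) = [0/1, 3/4)
  'c': [0/1 + 1/1*3/4, 0/1 + 1/1*7/8) = [3/4, 7/8) <- contains code 51/64
  'd': [0/1 + 1/1*7/8, 0/1 + 1/1*1/1) = [7/8, 1/1)
  emit 'c', narrow to [3/4, 7/8)
Step 2: interval [3/4, 7/8), width = 7/8 - 3/4 = 1/8
  'b': [3/4 + 1/8*0/1, 3/4 + 1/8*3/4) = [3/4, 27/32) <- contains code 51/64
  'c': [3/4 + 1/8*3/4, 3/4 + 1/8*7/8) = [27/32, 55/64)
  'd': [3/4 + 1/8*7/8, 3/4 + 1/8*1/1) = [55/64, 7/8)
  emit 'b', narrow to [3/4, 27/32)

Answer: symbol=c low=3/4 high=7/8
symbol=b low=3/4 high=27/32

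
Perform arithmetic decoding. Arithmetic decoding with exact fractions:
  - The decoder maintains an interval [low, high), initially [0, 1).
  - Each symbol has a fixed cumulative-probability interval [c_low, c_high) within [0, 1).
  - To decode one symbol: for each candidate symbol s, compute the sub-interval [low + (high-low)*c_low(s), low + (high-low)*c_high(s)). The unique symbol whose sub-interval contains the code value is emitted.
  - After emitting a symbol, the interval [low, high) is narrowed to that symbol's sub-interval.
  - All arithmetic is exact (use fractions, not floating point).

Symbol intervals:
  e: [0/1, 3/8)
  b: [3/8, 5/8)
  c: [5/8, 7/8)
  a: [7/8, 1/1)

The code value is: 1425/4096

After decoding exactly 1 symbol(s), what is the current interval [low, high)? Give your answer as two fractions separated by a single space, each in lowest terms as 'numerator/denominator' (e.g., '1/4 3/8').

Step 1: interval [0/1, 1/1), width = 1/1 - 0/1 = 1/1
  'e': [0/1 + 1/1*0/1, 0/1 + 1/1*3/8) = [0/1, 3/8) <- contains code 1425/4096
  'b': [0/1 + 1/1*3/8, 0/1 + 1/1*5/8) = [3/8, 5/8)
  'c': [0/1 + 1/1*5/8, 0/1 + 1/1*7/8) = [5/8, 7/8)
  'a': [0/1 + 1/1*7/8, 0/1 + 1/1*1/1) = [7/8, 1/1)
  emit 'e', narrow to [0/1, 3/8)

Answer: 0/1 3/8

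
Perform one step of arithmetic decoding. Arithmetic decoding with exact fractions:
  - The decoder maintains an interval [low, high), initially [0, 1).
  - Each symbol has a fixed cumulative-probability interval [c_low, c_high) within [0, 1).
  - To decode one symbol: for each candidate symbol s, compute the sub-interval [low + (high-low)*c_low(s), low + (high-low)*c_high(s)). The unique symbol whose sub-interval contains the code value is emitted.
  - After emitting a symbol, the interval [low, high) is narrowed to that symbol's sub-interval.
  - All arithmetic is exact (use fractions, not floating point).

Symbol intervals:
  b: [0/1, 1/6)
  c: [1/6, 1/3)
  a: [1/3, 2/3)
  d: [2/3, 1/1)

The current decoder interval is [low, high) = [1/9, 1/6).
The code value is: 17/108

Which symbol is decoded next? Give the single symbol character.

Interval width = high − low = 1/6 − 1/9 = 1/18
Scaled code = (code − low) / width = (17/108 − 1/9) / 1/18 = 5/6
  b: [0/1, 1/6) 
  c: [1/6, 1/3) 
  a: [1/3, 2/3) 
  d: [2/3, 1/1) ← scaled code falls here ✓

Answer: d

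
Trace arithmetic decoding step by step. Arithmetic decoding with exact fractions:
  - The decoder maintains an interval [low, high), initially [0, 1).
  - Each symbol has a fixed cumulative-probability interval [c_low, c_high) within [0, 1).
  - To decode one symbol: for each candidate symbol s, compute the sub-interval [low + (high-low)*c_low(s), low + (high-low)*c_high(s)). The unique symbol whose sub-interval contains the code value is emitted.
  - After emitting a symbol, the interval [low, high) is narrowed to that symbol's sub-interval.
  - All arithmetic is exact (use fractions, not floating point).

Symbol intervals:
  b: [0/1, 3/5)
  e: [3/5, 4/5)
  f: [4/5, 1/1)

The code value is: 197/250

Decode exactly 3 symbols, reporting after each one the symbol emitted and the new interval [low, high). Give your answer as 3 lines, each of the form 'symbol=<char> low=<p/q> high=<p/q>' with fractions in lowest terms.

Answer: symbol=e low=3/5 high=4/5
symbol=f low=19/25 high=4/5
symbol=e low=98/125 high=99/125

Derivation:
Step 1: interval [0/1, 1/1), width = 1/1 - 0/1 = 1/1
  'b': [0/1 + 1/1*0/1, 0/1 + 1/1*3/5) = [0/1, 3/5)
  'e': [0/1 + 1/1*3/5, 0/1 + 1/1*4/5) = [3/5, 4/5) <- contains code 197/250
  'f': [0/1 + 1/1*4/5, 0/1 + 1/1*1/1) = [4/5, 1/1)
  emit 'e', narrow to [3/5, 4/5)
Step 2: interval [3/5, 4/5), width = 4/5 - 3/5 = 1/5
  'b': [3/5 + 1/5*0/1, 3/5 + 1/5*3/5) = [3/5, 18/25)
  'e': [3/5 + 1/5*3/5, 3/5 + 1/5*4/5) = [18/25, 19/25)
  'f': [3/5 + 1/5*4/5, 3/5 + 1/5*1/1) = [19/25, 4/5) <- contains code 197/250
  emit 'f', narrow to [19/25, 4/5)
Step 3: interval [19/25, 4/5), width = 4/5 - 19/25 = 1/25
  'b': [19/25 + 1/25*0/1, 19/25 + 1/25*3/5) = [19/25, 98/125)
  'e': [19/25 + 1/25*3/5, 19/25 + 1/25*4/5) = [98/125, 99/125) <- contains code 197/250
  'f': [19/25 + 1/25*4/5, 19/25 + 1/25*1/1) = [99/125, 4/5)
  emit 'e', narrow to [98/125, 99/125)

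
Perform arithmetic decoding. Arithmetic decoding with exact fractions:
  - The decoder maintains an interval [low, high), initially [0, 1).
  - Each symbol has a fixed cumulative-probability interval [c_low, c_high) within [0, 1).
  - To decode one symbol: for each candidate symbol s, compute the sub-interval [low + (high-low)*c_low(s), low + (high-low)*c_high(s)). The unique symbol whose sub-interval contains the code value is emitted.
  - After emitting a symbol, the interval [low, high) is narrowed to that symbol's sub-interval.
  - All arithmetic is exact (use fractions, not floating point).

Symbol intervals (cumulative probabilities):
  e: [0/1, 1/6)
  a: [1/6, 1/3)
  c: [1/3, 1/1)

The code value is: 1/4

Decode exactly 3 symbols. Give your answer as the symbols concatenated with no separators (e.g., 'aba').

Answer: aca

Derivation:
Step 1: interval [0/1, 1/1), width = 1/1 - 0/1 = 1/1
  'e': [0/1 + 1/1*0/1, 0/1 + 1/1*1/6) = [0/1, 1/6)
  'a': [0/1 + 1/1*1/6, 0/1 + 1/1*1/3) = [1/6, 1/3) <- contains code 1/4
  'c': [0/1 + 1/1*1/3, 0/1 + 1/1*1/1) = [1/3, 1/1)
  emit 'a', narrow to [1/6, 1/3)
Step 2: interval [1/6, 1/3), width = 1/3 - 1/6 = 1/6
  'e': [1/6 + 1/6*0/1, 1/6 + 1/6*1/6) = [1/6, 7/36)
  'a': [1/6 + 1/6*1/6, 1/6 + 1/6*1/3) = [7/36, 2/9)
  'c': [1/6 + 1/6*1/3, 1/6 + 1/6*1/1) = [2/9, 1/3) <- contains code 1/4
  emit 'c', narrow to [2/9, 1/3)
Step 3: interval [2/9, 1/3), width = 1/3 - 2/9 = 1/9
  'e': [2/9 + 1/9*0/1, 2/9 + 1/9*1/6) = [2/9, 13/54)
  'a': [2/9 + 1/9*1/6, 2/9 + 1/9*1/3) = [13/54, 7/27) <- contains code 1/4
  'c': [2/9 + 1/9*1/3, 2/9 + 1/9*1/1) = [7/27, 1/3)
  emit 'a', narrow to [13/54, 7/27)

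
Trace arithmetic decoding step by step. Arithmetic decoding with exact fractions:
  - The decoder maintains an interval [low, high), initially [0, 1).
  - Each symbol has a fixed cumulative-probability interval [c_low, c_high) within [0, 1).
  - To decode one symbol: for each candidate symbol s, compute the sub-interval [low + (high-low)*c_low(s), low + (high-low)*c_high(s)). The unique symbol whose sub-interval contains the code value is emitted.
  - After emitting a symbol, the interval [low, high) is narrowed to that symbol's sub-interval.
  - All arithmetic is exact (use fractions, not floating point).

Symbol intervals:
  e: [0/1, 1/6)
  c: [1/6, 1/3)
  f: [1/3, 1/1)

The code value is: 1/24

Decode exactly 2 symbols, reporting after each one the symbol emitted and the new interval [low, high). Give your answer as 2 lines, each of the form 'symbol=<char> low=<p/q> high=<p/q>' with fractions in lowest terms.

Step 1: interval [0/1, 1/1), width = 1/1 - 0/1 = 1/1
  'e': [0/1 + 1/1*0/1, 0/1 + 1/1*1/6) = [0/1, 1/6) <- contains code 1/24
  'c': [0/1 + 1/1*1/6, 0/1 + 1/1*1/3) = [1/6, 1/3)
  'f': [0/1 + 1/1*1/3, 0/1 + 1/1*1/1) = [1/3, 1/1)
  emit 'e', narrow to [0/1, 1/6)
Step 2: interval [0/1, 1/6), width = 1/6 - 0/1 = 1/6
  'e': [0/1 + 1/6*0/1, 0/1 + 1/6*1/6) = [0/1, 1/36)
  'c': [0/1 + 1/6*1/6, 0/1 + 1/6*1/3) = [1/36, 1/18) <- contains code 1/24
  'f': [0/1 + 1/6*1/3, 0/1 + 1/6*1/1) = [1/18, 1/6)
  emit 'c', narrow to [1/36, 1/18)

Answer: symbol=e low=0/1 high=1/6
symbol=c low=1/36 high=1/18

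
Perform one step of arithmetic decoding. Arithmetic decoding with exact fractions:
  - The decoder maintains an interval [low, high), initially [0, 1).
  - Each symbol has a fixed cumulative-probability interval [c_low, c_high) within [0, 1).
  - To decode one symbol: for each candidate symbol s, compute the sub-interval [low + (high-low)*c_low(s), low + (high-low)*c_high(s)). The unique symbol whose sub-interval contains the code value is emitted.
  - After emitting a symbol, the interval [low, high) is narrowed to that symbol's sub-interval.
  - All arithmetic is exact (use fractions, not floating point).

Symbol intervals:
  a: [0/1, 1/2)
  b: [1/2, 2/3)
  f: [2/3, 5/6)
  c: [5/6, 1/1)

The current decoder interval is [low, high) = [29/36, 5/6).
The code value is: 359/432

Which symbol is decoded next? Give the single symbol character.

Answer: c

Derivation:
Interval width = high − low = 5/6 − 29/36 = 1/36
Scaled code = (code − low) / width = (359/432 − 29/36) / 1/36 = 11/12
  a: [0/1, 1/2) 
  b: [1/2, 2/3) 
  f: [2/3, 5/6) 
  c: [5/6, 1/1) ← scaled code falls here ✓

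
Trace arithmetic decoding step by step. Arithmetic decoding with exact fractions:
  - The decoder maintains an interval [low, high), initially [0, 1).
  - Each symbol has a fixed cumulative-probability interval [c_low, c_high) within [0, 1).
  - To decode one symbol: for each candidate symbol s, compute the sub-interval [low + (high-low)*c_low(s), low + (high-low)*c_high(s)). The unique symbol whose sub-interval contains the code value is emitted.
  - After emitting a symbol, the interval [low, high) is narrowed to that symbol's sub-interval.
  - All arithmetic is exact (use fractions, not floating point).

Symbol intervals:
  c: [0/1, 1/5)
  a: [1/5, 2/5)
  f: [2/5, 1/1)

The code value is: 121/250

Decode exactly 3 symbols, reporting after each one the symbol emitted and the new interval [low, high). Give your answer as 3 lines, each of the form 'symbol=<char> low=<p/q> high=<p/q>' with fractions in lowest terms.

Answer: symbol=f low=2/5 high=1/1
symbol=c low=2/5 high=13/25
symbol=f low=56/125 high=13/25

Derivation:
Step 1: interval [0/1, 1/1), width = 1/1 - 0/1 = 1/1
  'c': [0/1 + 1/1*0/1, 0/1 + 1/1*1/5) = [0/1, 1/5)
  'a': [0/1 + 1/1*1/5, 0/1 + 1/1*2/5) = [1/5, 2/5)
  'f': [0/1 + 1/1*2/5, 0/1 + 1/1*1/1) = [2/5, 1/1) <- contains code 121/250
  emit 'f', narrow to [2/5, 1/1)
Step 2: interval [2/5, 1/1), width = 1/1 - 2/5 = 3/5
  'c': [2/5 + 3/5*0/1, 2/5 + 3/5*1/5) = [2/5, 13/25) <- contains code 121/250
  'a': [2/5 + 3/5*1/5, 2/5 + 3/5*2/5) = [13/25, 16/25)
  'f': [2/5 + 3/5*2/5, 2/5 + 3/5*1/1) = [16/25, 1/1)
  emit 'c', narrow to [2/5, 13/25)
Step 3: interval [2/5, 13/25), width = 13/25 - 2/5 = 3/25
  'c': [2/5 + 3/25*0/1, 2/5 + 3/25*1/5) = [2/5, 53/125)
  'a': [2/5 + 3/25*1/5, 2/5 + 3/25*2/5) = [53/125, 56/125)
  'f': [2/5 + 3/25*2/5, 2/5 + 3/25*1/1) = [56/125, 13/25) <- contains code 121/250
  emit 'f', narrow to [56/125, 13/25)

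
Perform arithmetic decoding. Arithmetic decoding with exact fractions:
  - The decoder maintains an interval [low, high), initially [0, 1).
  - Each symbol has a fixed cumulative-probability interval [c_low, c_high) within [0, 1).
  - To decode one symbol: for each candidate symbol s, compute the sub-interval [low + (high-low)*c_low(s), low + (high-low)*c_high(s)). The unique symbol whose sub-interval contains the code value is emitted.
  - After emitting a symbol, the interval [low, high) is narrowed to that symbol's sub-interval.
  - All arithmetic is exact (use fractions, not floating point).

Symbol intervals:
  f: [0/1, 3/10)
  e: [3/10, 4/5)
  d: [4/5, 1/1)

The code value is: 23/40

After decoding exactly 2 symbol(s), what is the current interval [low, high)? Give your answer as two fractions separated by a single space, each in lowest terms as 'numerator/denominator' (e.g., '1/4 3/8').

Step 1: interval [0/1, 1/1), width = 1/1 - 0/1 = 1/1
  'f': [0/1 + 1/1*0/1, 0/1 + 1/1*3/10) = [0/1, 3/10)
  'e': [0/1 + 1/1*3/10, 0/1 + 1/1*4/5) = [3/10, 4/5) <- contains code 23/40
  'd': [0/1 + 1/1*4/5, 0/1 + 1/1*1/1) = [4/5, 1/1)
  emit 'e', narrow to [3/10, 4/5)
Step 2: interval [3/10, 4/5), width = 4/5 - 3/10 = 1/2
  'f': [3/10 + 1/2*0/1, 3/10 + 1/2*3/10) = [3/10, 9/20)
  'e': [3/10 + 1/2*3/10, 3/10 + 1/2*4/5) = [9/20, 7/10) <- contains code 23/40
  'd': [3/10 + 1/2*4/5, 3/10 + 1/2*1/1) = [7/10, 4/5)
  emit 'e', narrow to [9/20, 7/10)

Answer: 9/20 7/10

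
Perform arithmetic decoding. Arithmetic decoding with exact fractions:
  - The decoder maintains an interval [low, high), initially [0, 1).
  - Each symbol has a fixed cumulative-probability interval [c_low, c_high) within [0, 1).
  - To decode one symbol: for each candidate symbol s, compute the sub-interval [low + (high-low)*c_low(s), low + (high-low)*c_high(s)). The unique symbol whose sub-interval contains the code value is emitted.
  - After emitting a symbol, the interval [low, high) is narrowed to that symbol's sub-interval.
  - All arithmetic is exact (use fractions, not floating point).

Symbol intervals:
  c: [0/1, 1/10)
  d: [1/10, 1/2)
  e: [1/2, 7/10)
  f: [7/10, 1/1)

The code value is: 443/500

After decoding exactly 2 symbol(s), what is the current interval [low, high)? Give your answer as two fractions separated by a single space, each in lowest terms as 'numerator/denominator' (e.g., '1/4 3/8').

Step 1: interval [0/1, 1/1), width = 1/1 - 0/1 = 1/1
  'c': [0/1 + 1/1*0/1, 0/1 + 1/1*1/10) = [0/1, 1/10)
  'd': [0/1 + 1/1*1/10, 0/1 + 1/1*1/2) = [1/10, 1/2)
  'e': [0/1 + 1/1*1/2, 0/1 + 1/1*7/10) = [1/2, 7/10)
  'f': [0/1 + 1/1*7/10, 0/1 + 1/1*1/1) = [7/10, 1/1) <- contains code 443/500
  emit 'f', narrow to [7/10, 1/1)
Step 2: interval [7/10, 1/1), width = 1/1 - 7/10 = 3/10
  'c': [7/10 + 3/10*0/1, 7/10 + 3/10*1/10) = [7/10, 73/100)
  'd': [7/10 + 3/10*1/10, 7/10 + 3/10*1/2) = [73/100, 17/20)
  'e': [7/10 + 3/10*1/2, 7/10 + 3/10*7/10) = [17/20, 91/100) <- contains code 443/500
  'f': [7/10 + 3/10*7/10, 7/10 + 3/10*1/1) = [91/100, 1/1)
  emit 'e', narrow to [17/20, 91/100)

Answer: 17/20 91/100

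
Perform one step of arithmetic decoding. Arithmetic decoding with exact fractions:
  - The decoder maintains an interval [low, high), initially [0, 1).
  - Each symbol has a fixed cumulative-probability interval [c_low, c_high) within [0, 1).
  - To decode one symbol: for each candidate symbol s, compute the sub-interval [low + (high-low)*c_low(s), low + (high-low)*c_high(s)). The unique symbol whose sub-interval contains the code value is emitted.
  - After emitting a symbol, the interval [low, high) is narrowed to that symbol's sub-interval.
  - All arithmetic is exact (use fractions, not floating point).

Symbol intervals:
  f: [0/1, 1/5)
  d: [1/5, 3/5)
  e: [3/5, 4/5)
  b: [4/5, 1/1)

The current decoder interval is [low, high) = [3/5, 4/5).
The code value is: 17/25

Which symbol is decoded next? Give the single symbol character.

Answer: d

Derivation:
Interval width = high − low = 4/5 − 3/5 = 1/5
Scaled code = (code − low) / width = (17/25 − 3/5) / 1/5 = 2/5
  f: [0/1, 1/5) 
  d: [1/5, 3/5) ← scaled code falls here ✓
  e: [3/5, 4/5) 
  b: [4/5, 1/1) 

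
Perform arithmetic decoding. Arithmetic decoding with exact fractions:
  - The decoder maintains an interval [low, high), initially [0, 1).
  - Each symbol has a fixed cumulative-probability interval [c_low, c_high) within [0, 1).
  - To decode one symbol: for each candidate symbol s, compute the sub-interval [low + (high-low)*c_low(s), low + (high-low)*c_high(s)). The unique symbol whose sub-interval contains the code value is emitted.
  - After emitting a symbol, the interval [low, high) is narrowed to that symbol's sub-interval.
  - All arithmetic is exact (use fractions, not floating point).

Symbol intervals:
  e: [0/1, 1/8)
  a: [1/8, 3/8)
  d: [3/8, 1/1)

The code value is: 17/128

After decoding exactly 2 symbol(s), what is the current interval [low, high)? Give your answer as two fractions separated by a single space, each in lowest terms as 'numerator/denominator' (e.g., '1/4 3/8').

Answer: 1/8 5/32

Derivation:
Step 1: interval [0/1, 1/1), width = 1/1 - 0/1 = 1/1
  'e': [0/1 + 1/1*0/1, 0/1 + 1/1*1/8) = [0/1, 1/8)
  'a': [0/1 + 1/1*1/8, 0/1 + 1/1*3/8) = [1/8, 3/8) <- contains code 17/128
  'd': [0/1 + 1/1*3/8, 0/1 + 1/1*1/1) = [3/8, 1/1)
  emit 'a', narrow to [1/8, 3/8)
Step 2: interval [1/8, 3/8), width = 3/8 - 1/8 = 1/4
  'e': [1/8 + 1/4*0/1, 1/8 + 1/4*1/8) = [1/8, 5/32) <- contains code 17/128
  'a': [1/8 + 1/4*1/8, 1/8 + 1/4*3/8) = [5/32, 7/32)
  'd': [1/8 + 1/4*3/8, 1/8 + 1/4*1/1) = [7/32, 3/8)
  emit 'e', narrow to [1/8, 5/32)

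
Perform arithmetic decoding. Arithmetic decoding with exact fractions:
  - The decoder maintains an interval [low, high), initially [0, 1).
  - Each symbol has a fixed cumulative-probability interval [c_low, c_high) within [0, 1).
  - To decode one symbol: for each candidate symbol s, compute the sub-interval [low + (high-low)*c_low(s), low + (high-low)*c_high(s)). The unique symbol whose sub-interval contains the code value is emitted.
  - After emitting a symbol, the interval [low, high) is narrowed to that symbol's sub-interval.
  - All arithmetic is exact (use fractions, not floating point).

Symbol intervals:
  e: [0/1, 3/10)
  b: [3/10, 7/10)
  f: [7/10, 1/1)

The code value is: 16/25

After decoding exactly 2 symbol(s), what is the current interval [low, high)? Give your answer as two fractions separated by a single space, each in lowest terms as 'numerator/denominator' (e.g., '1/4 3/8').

Step 1: interval [0/1, 1/1), width = 1/1 - 0/1 = 1/1
  'e': [0/1 + 1/1*0/1, 0/1 + 1/1*3/10) = [0/1, 3/10)
  'b': [0/1 + 1/1*3/10, 0/1 + 1/1*7/10) = [3/10, 7/10) <- contains code 16/25
  'f': [0/1 + 1/1*7/10, 0/1 + 1/1*1/1) = [7/10, 1/1)
  emit 'b', narrow to [3/10, 7/10)
Step 2: interval [3/10, 7/10), width = 7/10 - 3/10 = 2/5
  'e': [3/10 + 2/5*0/1, 3/10 + 2/5*3/10) = [3/10, 21/50)
  'b': [3/10 + 2/5*3/10, 3/10 + 2/5*7/10) = [21/50, 29/50)
  'f': [3/10 + 2/5*7/10, 3/10 + 2/5*1/1) = [29/50, 7/10) <- contains code 16/25
  emit 'f', narrow to [29/50, 7/10)

Answer: 29/50 7/10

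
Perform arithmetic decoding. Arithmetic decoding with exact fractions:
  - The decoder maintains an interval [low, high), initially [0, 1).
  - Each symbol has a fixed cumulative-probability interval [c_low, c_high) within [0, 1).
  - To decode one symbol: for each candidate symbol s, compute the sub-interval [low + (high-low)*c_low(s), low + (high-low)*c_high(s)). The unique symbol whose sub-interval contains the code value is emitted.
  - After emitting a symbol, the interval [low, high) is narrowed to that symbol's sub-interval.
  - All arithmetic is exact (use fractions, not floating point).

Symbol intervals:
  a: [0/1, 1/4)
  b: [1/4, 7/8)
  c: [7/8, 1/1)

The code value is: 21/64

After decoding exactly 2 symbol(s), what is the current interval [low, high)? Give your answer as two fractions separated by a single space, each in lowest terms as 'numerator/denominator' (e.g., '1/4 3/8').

Answer: 1/4 13/32

Derivation:
Step 1: interval [0/1, 1/1), width = 1/1 - 0/1 = 1/1
  'a': [0/1 + 1/1*0/1, 0/1 + 1/1*1/4) = [0/1, 1/4)
  'b': [0/1 + 1/1*1/4, 0/1 + 1/1*7/8) = [1/4, 7/8) <- contains code 21/64
  'c': [0/1 + 1/1*7/8, 0/1 + 1/1*1/1) = [7/8, 1/1)
  emit 'b', narrow to [1/4, 7/8)
Step 2: interval [1/4, 7/8), width = 7/8 - 1/4 = 5/8
  'a': [1/4 + 5/8*0/1, 1/4 + 5/8*1/4) = [1/4, 13/32) <- contains code 21/64
  'b': [1/4 + 5/8*1/4, 1/4 + 5/8*7/8) = [13/32, 51/64)
  'c': [1/4 + 5/8*7/8, 1/4 + 5/8*1/1) = [51/64, 7/8)
  emit 'a', narrow to [1/4, 13/32)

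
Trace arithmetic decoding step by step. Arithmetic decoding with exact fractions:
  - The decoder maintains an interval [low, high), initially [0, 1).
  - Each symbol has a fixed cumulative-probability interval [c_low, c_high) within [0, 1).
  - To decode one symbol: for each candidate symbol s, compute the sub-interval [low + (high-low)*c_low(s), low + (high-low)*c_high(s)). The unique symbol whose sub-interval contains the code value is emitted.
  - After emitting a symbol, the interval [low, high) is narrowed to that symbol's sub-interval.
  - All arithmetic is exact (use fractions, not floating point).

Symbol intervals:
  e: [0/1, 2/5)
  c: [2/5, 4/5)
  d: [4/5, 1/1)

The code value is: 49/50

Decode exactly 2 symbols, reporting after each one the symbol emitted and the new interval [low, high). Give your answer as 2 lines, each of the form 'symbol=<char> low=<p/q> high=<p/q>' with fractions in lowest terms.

Answer: symbol=d low=4/5 high=1/1
symbol=d low=24/25 high=1/1

Derivation:
Step 1: interval [0/1, 1/1), width = 1/1 - 0/1 = 1/1
  'e': [0/1 + 1/1*0/1, 0/1 + 1/1*2/5) = [0/1, 2/5)
  'c': [0/1 + 1/1*2/5, 0/1 + 1/1*4/5) = [2/5, 4/5)
  'd': [0/1 + 1/1*4/5, 0/1 + 1/1*1/1) = [4/5, 1/1) <- contains code 49/50
  emit 'd', narrow to [4/5, 1/1)
Step 2: interval [4/5, 1/1), width = 1/1 - 4/5 = 1/5
  'e': [4/5 + 1/5*0/1, 4/5 + 1/5*2/5) = [4/5, 22/25)
  'c': [4/5 + 1/5*2/5, 4/5 + 1/5*4/5) = [22/25, 24/25)
  'd': [4/5 + 1/5*4/5, 4/5 + 1/5*1/1) = [24/25, 1/1) <- contains code 49/50
  emit 'd', narrow to [24/25, 1/1)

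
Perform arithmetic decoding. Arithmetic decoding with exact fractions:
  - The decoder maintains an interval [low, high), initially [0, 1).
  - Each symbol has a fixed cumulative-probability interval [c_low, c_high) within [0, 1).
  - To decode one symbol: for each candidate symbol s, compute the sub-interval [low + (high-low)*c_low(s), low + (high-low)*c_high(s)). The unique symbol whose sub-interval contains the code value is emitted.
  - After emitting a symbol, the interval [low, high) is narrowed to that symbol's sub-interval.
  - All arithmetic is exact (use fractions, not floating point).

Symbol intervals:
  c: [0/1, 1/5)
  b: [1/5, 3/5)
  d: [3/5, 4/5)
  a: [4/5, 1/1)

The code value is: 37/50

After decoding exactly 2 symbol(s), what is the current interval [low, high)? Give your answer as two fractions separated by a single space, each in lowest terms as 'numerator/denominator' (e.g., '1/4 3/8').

Step 1: interval [0/1, 1/1), width = 1/1 - 0/1 = 1/1
  'c': [0/1 + 1/1*0/1, 0/1 + 1/1*1/5) = [0/1, 1/5)
  'b': [0/1 + 1/1*1/5, 0/1 + 1/1*3/5) = [1/5, 3/5)
  'd': [0/1 + 1/1*3/5, 0/1 + 1/1*4/5) = [3/5, 4/5) <- contains code 37/50
  'a': [0/1 + 1/1*4/5, 0/1 + 1/1*1/1) = [4/5, 1/1)
  emit 'd', narrow to [3/5, 4/5)
Step 2: interval [3/5, 4/5), width = 4/5 - 3/5 = 1/5
  'c': [3/5 + 1/5*0/1, 3/5 + 1/5*1/5) = [3/5, 16/25)
  'b': [3/5 + 1/5*1/5, 3/5 + 1/5*3/5) = [16/25, 18/25)
  'd': [3/5 + 1/5*3/5, 3/5 + 1/5*4/5) = [18/25, 19/25) <- contains code 37/50
  'a': [3/5 + 1/5*4/5, 3/5 + 1/5*1/1) = [19/25, 4/5)
  emit 'd', narrow to [18/25, 19/25)

Answer: 18/25 19/25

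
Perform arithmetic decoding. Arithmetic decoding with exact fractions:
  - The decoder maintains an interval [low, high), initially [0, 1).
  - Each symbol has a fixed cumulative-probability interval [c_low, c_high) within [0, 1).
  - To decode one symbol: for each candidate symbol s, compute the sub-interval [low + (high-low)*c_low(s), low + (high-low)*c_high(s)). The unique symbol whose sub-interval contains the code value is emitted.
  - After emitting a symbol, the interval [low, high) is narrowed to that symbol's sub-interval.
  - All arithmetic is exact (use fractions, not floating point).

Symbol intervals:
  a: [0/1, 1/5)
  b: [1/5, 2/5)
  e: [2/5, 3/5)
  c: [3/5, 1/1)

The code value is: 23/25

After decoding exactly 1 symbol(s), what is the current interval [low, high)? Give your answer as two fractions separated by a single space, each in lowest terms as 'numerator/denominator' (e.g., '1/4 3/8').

Answer: 3/5 1/1

Derivation:
Step 1: interval [0/1, 1/1), width = 1/1 - 0/1 = 1/1
  'a': [0/1 + 1/1*0/1, 0/1 + 1/1*1/5) = [0/1, 1/5)
  'b': [0/1 + 1/1*1/5, 0/1 + 1/1*2/5) = [1/5, 2/5)
  'e': [0/1 + 1/1*2/5, 0/1 + 1/1*3/5) = [2/5, 3/5)
  'c': [0/1 + 1/1*3/5, 0/1 + 1/1*1/1) = [3/5, 1/1) <- contains code 23/25
  emit 'c', narrow to [3/5, 1/1)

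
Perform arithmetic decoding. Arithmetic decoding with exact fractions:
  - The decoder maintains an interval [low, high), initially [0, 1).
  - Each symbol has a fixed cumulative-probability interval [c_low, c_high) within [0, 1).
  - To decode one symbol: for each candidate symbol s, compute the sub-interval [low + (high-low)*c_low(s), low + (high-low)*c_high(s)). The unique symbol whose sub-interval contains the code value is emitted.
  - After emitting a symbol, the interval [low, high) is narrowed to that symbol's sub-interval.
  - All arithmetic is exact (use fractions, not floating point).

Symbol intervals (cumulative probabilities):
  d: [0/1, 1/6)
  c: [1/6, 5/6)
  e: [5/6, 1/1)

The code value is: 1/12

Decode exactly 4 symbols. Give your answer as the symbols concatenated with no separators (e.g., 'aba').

Answer: dccc

Derivation:
Step 1: interval [0/1, 1/1), width = 1/1 - 0/1 = 1/1
  'd': [0/1 + 1/1*0/1, 0/1 + 1/1*1/6) = [0/1, 1/6) <- contains code 1/12
  'c': [0/1 + 1/1*1/6, 0/1 + 1/1*5/6) = [1/6, 5/6)
  'e': [0/1 + 1/1*5/6, 0/1 + 1/1*1/1) = [5/6, 1/1)
  emit 'd', narrow to [0/1, 1/6)
Step 2: interval [0/1, 1/6), width = 1/6 - 0/1 = 1/6
  'd': [0/1 + 1/6*0/1, 0/1 + 1/6*1/6) = [0/1, 1/36)
  'c': [0/1 + 1/6*1/6, 0/1 + 1/6*5/6) = [1/36, 5/36) <- contains code 1/12
  'e': [0/1 + 1/6*5/6, 0/1 + 1/6*1/1) = [5/36, 1/6)
  emit 'c', narrow to [1/36, 5/36)
Step 3: interval [1/36, 5/36), width = 5/36 - 1/36 = 1/9
  'd': [1/36 + 1/9*0/1, 1/36 + 1/9*1/6) = [1/36, 5/108)
  'c': [1/36 + 1/9*1/6, 1/36 + 1/9*5/6) = [5/108, 13/108) <- contains code 1/12
  'e': [1/36 + 1/9*5/6, 1/36 + 1/9*1/1) = [13/108, 5/36)
  emit 'c', narrow to [5/108, 13/108)
Step 4: interval [5/108, 13/108), width = 13/108 - 5/108 = 2/27
  'd': [5/108 + 2/27*0/1, 5/108 + 2/27*1/6) = [5/108, 19/324)
  'c': [5/108 + 2/27*1/6, 5/108 + 2/27*5/6) = [19/324, 35/324) <- contains code 1/12
  'e': [5/108 + 2/27*5/6, 5/108 + 2/27*1/1) = [35/324, 13/108)
  emit 'c', narrow to [19/324, 35/324)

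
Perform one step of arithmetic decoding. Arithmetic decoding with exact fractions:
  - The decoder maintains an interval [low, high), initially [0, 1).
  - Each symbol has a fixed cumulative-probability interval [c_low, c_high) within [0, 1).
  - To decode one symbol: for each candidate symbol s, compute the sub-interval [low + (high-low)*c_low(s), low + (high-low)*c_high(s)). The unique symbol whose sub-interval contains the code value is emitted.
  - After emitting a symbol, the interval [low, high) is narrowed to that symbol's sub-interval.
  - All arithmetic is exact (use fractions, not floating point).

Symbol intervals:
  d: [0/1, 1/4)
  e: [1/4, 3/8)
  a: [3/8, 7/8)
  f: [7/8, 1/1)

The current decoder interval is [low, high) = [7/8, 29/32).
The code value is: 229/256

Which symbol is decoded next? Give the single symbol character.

Answer: a

Derivation:
Interval width = high − low = 29/32 − 7/8 = 1/32
Scaled code = (code − low) / width = (229/256 − 7/8) / 1/32 = 5/8
  d: [0/1, 1/4) 
  e: [1/4, 3/8) 
  a: [3/8, 7/8) ← scaled code falls here ✓
  f: [7/8, 1/1) 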